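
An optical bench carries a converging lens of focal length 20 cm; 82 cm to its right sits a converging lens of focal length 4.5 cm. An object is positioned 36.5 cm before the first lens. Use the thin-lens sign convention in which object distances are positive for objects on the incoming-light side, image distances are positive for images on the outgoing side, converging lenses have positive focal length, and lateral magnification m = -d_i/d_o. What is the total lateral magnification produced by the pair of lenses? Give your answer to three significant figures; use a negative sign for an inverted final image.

0.164

First lens: d_i1 = 1/(1/20 - 1/36.5) = 44.242 cm.
m_1 = -(44.242)/36.5 = -1.2121.
The intermediate image is 44.242 cm to the right of lens 1, so d_o2 = L - d_i1 = 82 - 44.242 = 37.758 cm.
Second lens: d_i2 = 1/(1/4.5 - 1/(37.758)) = 5.109 cm.
m_2 = -(5.109)/(37.758) = -0.1353.
Overall magnification: m = m_1 m_2 = 0.1640.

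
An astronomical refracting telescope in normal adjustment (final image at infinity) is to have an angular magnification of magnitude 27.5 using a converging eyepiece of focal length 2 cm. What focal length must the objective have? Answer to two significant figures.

|M| = f_obj/|f_eye|, so f_obj = |M| x |f_eye| = 27.5 x 2 = 55.000 cm.

55 cm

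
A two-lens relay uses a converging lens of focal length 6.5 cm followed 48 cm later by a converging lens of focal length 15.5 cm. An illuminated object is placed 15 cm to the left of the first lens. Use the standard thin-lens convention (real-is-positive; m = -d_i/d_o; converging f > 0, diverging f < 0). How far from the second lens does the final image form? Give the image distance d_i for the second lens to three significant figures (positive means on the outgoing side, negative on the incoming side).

26.9 cm

First lens: d_i1 = 1/(1/6.5 - 1/15) = 11.471 cm.
Object distance for lens 2: d_o2 = 48 - 11.471 = 36.529 cm.
Second lens: d_i2 = 1/(1/15.5 - 1/(36.529)) = 26.924 cm.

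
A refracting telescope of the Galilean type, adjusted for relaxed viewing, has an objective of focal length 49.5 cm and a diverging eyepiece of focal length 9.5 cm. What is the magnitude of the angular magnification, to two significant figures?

5.2

|M| = f_obj/|f_eye| = 49.5/9.5 = 5.211.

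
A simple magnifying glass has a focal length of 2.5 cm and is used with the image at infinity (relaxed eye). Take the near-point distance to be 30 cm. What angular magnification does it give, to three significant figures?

M = D/f = 30/2.5 = 12.000.

12.0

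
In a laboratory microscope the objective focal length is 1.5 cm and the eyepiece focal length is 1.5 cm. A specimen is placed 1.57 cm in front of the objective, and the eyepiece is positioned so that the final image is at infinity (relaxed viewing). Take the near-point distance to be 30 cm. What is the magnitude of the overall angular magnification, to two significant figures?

430

Objective: 1/d_i = 1/f_obj - 1/d_o = 1/1.5 - 1/1.57 = 0.02972 cm^-1, so d_i = 33.643 cm.
m_obj = -d_i/d_o = -33.643/1.57 = -21.429.
Eyepiece angular magnification (image at infinity): M_eye = D/f_e = 30/1.5 = 20.000.
Overall M = m_obj x M_eye = (-21.429)(20.000) = -428.57.
|M| = 428.57.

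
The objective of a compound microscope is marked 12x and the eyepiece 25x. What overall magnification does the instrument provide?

The overall magnification of a compound microscope is the product of the objective and eyepiece magnifications:
M = M_obj x M_eye = 12 x 25 = 300.

300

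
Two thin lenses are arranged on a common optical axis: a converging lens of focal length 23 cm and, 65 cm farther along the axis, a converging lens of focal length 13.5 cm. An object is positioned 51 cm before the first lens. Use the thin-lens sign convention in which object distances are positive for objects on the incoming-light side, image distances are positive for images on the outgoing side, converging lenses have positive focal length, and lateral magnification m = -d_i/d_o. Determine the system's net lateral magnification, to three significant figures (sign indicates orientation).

1.15

Lens 1: 1/d_i1 = 1/f_1 - 1/d_o1 = 1/23 - 1/51 = 0.02387 cm^-1, so d_i1 = 41.893 cm.
m_1 = -(41.893)/51 = -0.8214.
That image sits 23.107 cm in front of the second lens, so d_o2 = 23.107 cm.
Lens 2: 1/d_i2 = 1/f_2 - 1/d_o2 = 1/13.5 - 1/(23.107) = 0.03080 cm^-1, so d_i2 = 32.470 cm.
m_2 = -(32.470)/(23.107) = -1.4052.
Overall magnification: m = m_1 m_2 = 1.1543.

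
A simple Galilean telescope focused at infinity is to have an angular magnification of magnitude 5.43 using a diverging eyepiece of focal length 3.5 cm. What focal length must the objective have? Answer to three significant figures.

19.0 cm

|M| = f_obj/|f_eye|, so f_obj = |M| x |f_eye| = 5.43 x 3.5 = 19.005 cm.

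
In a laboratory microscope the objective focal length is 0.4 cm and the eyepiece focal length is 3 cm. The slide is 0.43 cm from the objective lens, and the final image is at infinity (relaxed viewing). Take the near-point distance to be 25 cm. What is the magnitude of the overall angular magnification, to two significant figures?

110

Objective: 1/d_i = 1/f_obj - 1/d_o = 1/0.4 - 1/0.43 = 0.17442 cm^-1, so d_i = 5.733 cm.
m_obj = -d_i/d_o = -5.733/0.43 = -13.333.
Eyepiece angular magnification (image at infinity): M_eye = D/f_e = 25/3 = 8.333.
Overall M = m_obj x M_eye = (-13.333)(8.333) = -111.11.
|M| = 111.11.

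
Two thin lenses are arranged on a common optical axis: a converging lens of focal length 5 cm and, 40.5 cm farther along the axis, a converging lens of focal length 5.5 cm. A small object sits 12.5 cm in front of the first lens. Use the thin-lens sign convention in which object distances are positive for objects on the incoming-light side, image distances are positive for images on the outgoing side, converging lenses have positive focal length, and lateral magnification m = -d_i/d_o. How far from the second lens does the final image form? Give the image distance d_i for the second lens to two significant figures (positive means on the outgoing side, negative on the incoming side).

First lens: d_i1 = 1/(1/5 - 1/12.5) = 8.333 cm.
Object distance for lens 2: d_o2 = 40.5 - 8.333 = 32.167 cm.
Second lens: d_i2 = 1/(1/5.5 - 1/(32.167)) = 6.634 cm.

6.6 cm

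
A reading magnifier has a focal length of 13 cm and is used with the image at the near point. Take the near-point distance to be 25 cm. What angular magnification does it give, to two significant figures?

2.9

M = 1 + D/f = 1 + 25/13 = 2.923.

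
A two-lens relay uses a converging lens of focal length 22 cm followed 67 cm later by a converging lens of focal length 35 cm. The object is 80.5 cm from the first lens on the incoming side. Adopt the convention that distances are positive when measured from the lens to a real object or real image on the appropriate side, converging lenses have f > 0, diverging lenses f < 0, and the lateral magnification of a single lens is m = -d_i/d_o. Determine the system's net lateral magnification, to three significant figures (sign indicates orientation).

7.62

Lens 1: 1/d_i1 = 1/f_1 - 1/d_o1 = 1/22 - 1/80.5 = 0.03303 cm^-1, so d_i1 = 30.274 cm.
m_1 = -(30.274)/80.5 = -0.3761.
That image sits 36.726 cm in front of the second lens, so d_o2 = 36.726 cm.
Lens 2: 1/d_i2 = 1/f_2 - 1/d_o2 = 1/35 - 1/(36.726) = 0.00134 cm^-1, so d_i2 = 744.530 cm.
m_2 = -(744.530)/(36.726) = -20.2723.
Total m = m_1 x m_2 = (-0.3761)(-20.2723) = 7.6238.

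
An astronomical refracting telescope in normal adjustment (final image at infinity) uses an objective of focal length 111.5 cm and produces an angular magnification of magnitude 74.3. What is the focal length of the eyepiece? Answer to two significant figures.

1.5 cm

|M| = f_obj/f_eye, so f_eye = f_obj/|M| = 111.5/74.3 = 1.501 cm.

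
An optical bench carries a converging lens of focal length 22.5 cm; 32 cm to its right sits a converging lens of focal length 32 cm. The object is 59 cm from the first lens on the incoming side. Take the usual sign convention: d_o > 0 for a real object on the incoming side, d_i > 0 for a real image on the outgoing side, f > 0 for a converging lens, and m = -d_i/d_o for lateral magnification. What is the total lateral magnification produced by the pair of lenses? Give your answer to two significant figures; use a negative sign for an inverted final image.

First lens: d_i1 = 1/(1/22.5 - 1/59) = 36.370 cm.
m_1 = -(36.370)/59 = -0.6164.
This image would form 36.370 cm past lens 1, i.e. 4.370 cm beyond lens 2, so it is a virtual object for lens 2: d_o2 = 32 - 36.370 = -4.370 cm.
Second lens: d_i2 = 1/(1/32 - 1/(-4.370)) = 3.845 cm.
m_2 = -(3.845)/(-4.370) = 0.8798.
Overall magnification: m = m_1 m_2 = -0.5424.

-0.54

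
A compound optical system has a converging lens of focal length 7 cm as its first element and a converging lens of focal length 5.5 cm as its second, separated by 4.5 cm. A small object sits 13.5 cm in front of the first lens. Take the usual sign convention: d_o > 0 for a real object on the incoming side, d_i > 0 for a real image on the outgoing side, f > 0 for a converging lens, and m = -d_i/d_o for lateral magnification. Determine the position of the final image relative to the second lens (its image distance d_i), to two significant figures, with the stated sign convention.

Applying the thin-lens equation to the first lens, 1/7 = 1/13.5 + 1/d_i1, which gives d_i1 = 14.538 cm.
Since 14.538 cm > 4.5 cm, the first image lies past the second lens and serves as a virtual object: d_o2 = L - d_i1 = -10.038 cm.
Applying the thin-lens equation again with f_2 = 5.5 cm and d_o2 = -10.038 cm gives d_i2 = 3.553 cm.

3.6 cm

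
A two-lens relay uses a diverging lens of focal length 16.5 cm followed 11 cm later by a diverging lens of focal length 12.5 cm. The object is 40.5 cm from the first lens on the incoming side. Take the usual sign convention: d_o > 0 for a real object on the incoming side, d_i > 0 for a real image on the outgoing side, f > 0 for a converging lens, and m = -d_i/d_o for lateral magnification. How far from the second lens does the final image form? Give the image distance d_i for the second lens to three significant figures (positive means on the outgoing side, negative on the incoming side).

Applying the thin-lens equation to the first lens, 1/(-16.5) = 1/40.5 + 1/d_i1, which gives d_i1 = -11.724 cm.
The intermediate image is virtual, 11.724 cm to the left of lens 1, so d_o2 = L - d_i1 = 11 - (-11.724) = 22.724 cm.
Applying the thin-lens equation again with f_2 = -12.5 cm and d_o2 = 22.724 cm gives d_i2 = -8.064 cm.

-8.06 cm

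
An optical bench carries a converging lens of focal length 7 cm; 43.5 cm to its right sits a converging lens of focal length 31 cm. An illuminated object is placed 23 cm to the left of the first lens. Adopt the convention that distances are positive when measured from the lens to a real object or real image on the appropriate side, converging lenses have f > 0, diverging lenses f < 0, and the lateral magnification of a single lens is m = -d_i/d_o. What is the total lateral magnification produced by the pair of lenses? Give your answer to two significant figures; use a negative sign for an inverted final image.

Applying the thin-lens equation to the first lens, 1/7 = 1/23 + 1/d_i1, which gives d_i1 = 10.062 cm.
Its lateral magnification is m_1 = -d_i1/d_o1 = -(10.062)/23 = -0.4375.
The intermediate image is 10.062 cm to the right of lens 1, so d_o2 = L - d_i1 = 43.5 - 10.062 = 33.438 cm.
Applying the thin-lens equation again with f_2 = 31 cm and d_o2 = 33.438 cm gives d_i2 = 425.256 cm.
m_2 = -(425.256)/(33.438) = -12.7179.
The system's lateral magnification is m_1 m_2 = (-0.4375)(-12.7179) = 5.5641.

5.6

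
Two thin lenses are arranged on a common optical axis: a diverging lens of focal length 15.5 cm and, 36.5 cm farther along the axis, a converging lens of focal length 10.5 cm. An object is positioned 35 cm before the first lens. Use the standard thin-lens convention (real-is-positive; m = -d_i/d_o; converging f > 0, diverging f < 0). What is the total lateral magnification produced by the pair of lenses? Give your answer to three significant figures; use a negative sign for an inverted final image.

Lens 1: 1/d_i1 = 1/f_1 - 1/d_o1 = 1/(-15.5) - 1/35 = -0.09309 cm^-1, so d_i1 = -10.743 cm.
m_1 = -(-10.743)/35 = 0.3069.
The intermediate image is virtual, 10.743 cm to the left of lens 1, so d_o2 = L - d_i1 = 36.5 - (-10.743) = 47.243 cm.
Lens 2: 1/d_i2 = 1/f_2 - 1/d_o2 = 1/10.5 - 1/(47.243) = 0.07407 cm^-1, so d_i2 = 13.501 cm.
m_2 = -(13.501)/(47.243) = -0.2858.
The system's lateral magnification is m_1 m_2 = (0.3069)(-0.2858) = -0.0877.

-0.0877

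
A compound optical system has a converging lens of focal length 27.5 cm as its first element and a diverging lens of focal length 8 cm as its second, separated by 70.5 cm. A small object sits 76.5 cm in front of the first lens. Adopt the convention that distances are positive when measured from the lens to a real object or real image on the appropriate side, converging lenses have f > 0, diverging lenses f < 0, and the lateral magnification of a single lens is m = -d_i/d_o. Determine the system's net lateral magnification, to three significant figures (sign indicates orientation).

Applying the thin-lens equation to the first lens, 1/27.5 = 1/76.5 + 1/d_i1, which gives d_i1 = 42.934 cm.
Its lateral magnification is m_1 = -d_i1/d_o1 = -(42.934)/76.5 = -0.5612.
The intermediate image is 42.934 cm to the right of lens 1, so d_o2 = L - d_i1 = 70.5 - 42.934 = 27.566 cm.
Applying the thin-lens equation again with f_2 = -8 cm and d_o2 = 27.566 cm gives d_i2 = -6.201 cm.
m_2 = -(-6.201)/(27.566) = 0.2249.
Total m = m_1 x m_2 = (-0.5612)(0.2249) = -0.1262.

-0.126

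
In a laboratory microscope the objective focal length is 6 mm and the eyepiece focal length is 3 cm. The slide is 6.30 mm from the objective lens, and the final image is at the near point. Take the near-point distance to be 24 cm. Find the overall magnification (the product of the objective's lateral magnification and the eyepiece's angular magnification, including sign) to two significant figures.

-180

Convert to cm: f_obj = 6 mm = 0.6 cm; d_o = 6.30 mm = 0.63 cm.
Objective: 1/d_i = 1/f_obj - 1/d_o = 1/0.6 - 1/0.63 = 0.07937 cm^-1, so d_i = 12.600 cm.
m_obj = -d_i/d_o = -12.600/0.63 = -20.000.
Eyepiece angular magnification (image at near point): M_eye = 1 + D/f_e = 1 + 24/3 = 9.000.
Overall M = m_obj x M_eye = (-20.000)(9.000) = -180.00.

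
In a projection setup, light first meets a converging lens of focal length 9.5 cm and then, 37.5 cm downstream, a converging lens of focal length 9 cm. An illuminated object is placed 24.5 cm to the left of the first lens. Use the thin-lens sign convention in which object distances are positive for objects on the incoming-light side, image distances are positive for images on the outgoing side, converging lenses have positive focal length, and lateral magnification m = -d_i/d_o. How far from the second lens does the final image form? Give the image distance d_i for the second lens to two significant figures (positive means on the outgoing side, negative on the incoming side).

15 cm

Lens 1: 1/d_i1 = 1/f_1 - 1/d_o1 = 1/9.5 - 1/24.5 = 0.06445 cm^-1, so d_i1 = 15.517 cm.
Object distance for lens 2: d_o2 = 37.5 - 15.517 = 21.983 cm.
Lens 2: 1/d_i2 = 1/f_2 - 1/d_o2 = 1/9 - 1/(21.983) = 0.06562 cm^-1, so d_i2 = 15.239 cm.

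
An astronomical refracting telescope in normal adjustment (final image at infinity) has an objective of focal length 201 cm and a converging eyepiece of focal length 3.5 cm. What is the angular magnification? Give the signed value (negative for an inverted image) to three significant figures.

-57.4

M = -f_obj/f_eye = -201/(3.5) = -57.429.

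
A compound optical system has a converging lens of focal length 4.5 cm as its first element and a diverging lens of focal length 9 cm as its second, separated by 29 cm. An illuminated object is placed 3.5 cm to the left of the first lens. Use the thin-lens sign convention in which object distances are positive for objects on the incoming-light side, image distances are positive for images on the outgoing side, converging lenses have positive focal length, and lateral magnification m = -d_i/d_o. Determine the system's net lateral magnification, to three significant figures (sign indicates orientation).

Lens 1: 1/d_i1 = 1/f_1 - 1/d_o1 = 1/4.5 - 1/3.5 = -0.06349 cm^-1, so d_i1 = -15.750 cm.
m_1 = -(-15.750)/3.5 = 4.5000.
The intermediate image is virtual, 15.750 cm to the left of lens 1, so d_o2 = L - d_i1 = 29 - (-15.750) = 44.750 cm.
Lens 2: 1/d_i2 = 1/f_2 - 1/d_o2 = 1/(-9) - 1/(44.750) = -0.13346 cm^-1, so d_i2 = -7.493 cm.
m_2 = -(-7.493)/(44.750) = 0.1674.
Total m = m_1 x m_2 = (4.5000)(0.1674) = 0.7535.

0.753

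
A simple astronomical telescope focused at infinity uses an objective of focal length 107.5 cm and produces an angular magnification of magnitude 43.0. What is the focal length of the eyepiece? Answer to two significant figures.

2.5 cm

|M| = f_obj/f_eye, so f_eye = f_obj/|M| = 107.5/43.0 = 2.500 cm.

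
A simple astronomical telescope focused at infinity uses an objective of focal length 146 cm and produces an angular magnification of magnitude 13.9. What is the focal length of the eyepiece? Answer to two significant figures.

11 cm

|M| = f_obj/f_eye, so f_eye = f_obj/|M| = 146/13.9 = 10.504 cm.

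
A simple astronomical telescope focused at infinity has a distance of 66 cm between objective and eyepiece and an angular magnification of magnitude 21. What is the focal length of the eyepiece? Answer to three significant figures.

3.00 cm

In normal adjustment the tube length equals f_obj + f_eye and |M| = f_obj/f_eye.
So f_obj = 21 f_eye and 21 f_eye + f_eye = 66 cm, giving f_eye = 66/22 = 3.000 cm and f_obj = 63.000 cm.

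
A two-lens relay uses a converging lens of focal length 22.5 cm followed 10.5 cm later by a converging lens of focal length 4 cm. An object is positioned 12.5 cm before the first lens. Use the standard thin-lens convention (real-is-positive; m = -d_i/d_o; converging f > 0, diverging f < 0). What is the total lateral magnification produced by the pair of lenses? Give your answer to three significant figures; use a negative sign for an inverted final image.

First lens: d_i1 = 1/(1/22.5 - 1/12.5) = -28.125 cm.
m_1 = -(-28.125)/12.5 = 2.2500.
The intermediate image is virtual, 28.125 cm to the left of lens 1, so d_o2 = L - d_i1 = 10.5 - (-28.125) = 38.625 cm.
Second lens: d_i2 = 1/(1/4 - 1/(38.625)) = 4.462 cm.
m_2 = -(4.462)/(38.625) = -0.1155.
Overall magnification: m = m_1 m_2 = -0.2599.

-0.260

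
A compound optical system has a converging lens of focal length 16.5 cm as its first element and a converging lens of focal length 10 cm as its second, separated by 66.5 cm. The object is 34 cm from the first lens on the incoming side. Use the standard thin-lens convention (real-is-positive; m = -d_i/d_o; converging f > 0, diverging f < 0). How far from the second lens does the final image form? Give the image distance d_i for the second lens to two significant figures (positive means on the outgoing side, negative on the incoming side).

First lens: d_i1 = 1/(1/16.5 - 1/34) = 32.057 cm.
The intermediate image is 32.057 cm to the right of lens 1, so d_o2 = L - d_i1 = 66.5 - 32.057 = 34.443 cm.
Second lens: d_i2 = 1/(1/10 - 1/(34.443)) = 14.091 cm.

14 cm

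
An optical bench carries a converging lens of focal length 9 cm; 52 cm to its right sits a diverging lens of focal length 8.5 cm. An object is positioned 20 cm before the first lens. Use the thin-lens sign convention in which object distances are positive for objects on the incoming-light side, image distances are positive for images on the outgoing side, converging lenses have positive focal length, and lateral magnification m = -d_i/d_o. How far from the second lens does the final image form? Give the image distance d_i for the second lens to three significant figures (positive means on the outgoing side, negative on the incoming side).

-6.86 cm

Lens 1: 1/d_i1 = 1/f_1 - 1/d_o1 = 1/9 - 1/20 = 0.06111 cm^-1, so d_i1 = 16.364 cm.
Object distance for lens 2: d_o2 = 52 - 16.364 = 35.636 cm.
Lens 2: 1/d_i2 = 1/f_2 - 1/d_o2 = 1/(-8.5) - 1/(35.636) = -0.14571 cm^-1, so d_i2 = -6.863 cm.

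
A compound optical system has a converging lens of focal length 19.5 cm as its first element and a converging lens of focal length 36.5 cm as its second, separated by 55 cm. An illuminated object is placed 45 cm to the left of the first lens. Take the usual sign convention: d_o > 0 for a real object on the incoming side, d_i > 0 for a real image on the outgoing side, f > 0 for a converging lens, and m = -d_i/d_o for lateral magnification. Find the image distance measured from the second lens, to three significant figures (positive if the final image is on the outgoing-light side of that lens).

Applying the thin-lens equation to the first lens, 1/19.5 = 1/45 + 1/d_i1, which gives d_i1 = 34.412 cm.
That image sits 20.588 cm in front of the second lens, so d_o2 = 20.588 cm.
Applying the thin-lens equation again with f_2 = 36.5 cm and d_o2 = 20.588 cm gives d_i2 = -47.227 cm.

-47.2 cm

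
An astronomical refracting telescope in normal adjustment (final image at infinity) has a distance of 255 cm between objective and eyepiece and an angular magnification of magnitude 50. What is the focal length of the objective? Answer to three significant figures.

250 cm

In normal adjustment the tube length equals f_obj + f_eye and |M| = f_obj/f_eye.
So f_obj = 50 f_eye and 50 f_eye + f_eye = 255 cm, giving f_eye = 255/51 = 5.000 cm and f_obj = 250.000 cm.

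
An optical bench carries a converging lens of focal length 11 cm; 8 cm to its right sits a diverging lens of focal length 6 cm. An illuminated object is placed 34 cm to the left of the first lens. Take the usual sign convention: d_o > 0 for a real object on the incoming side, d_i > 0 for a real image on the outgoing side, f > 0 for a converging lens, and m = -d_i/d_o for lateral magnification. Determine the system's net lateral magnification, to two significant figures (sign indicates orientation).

1.3

Applying the thin-lens equation to the first lens, 1/11 = 1/34 + 1/d_i1, which gives d_i1 = 16.261 cm.
Its lateral magnification is m_1 = -d_i1/d_o1 = -(16.261)/34 = -0.4783.
This image would form 16.261 cm past lens 1, i.e. 8.261 cm beyond lens 2, so it is a virtual object for lens 2: d_o2 = 8 - 16.261 = -8.261 cm.
Applying the thin-lens equation again with f_2 = -6 cm and d_o2 = -8.261 cm gives d_i2 = -21.923 cm.
m_2 = -(-21.923)/(-8.261) = -2.6538.
The system's lateral magnification is m_1 m_2 = (-0.4783)(-2.6538) = 1.2692.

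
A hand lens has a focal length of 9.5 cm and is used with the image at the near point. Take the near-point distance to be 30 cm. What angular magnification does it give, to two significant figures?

M = 1 + D/f = 1 + 30/9.5 = 4.158.

4.2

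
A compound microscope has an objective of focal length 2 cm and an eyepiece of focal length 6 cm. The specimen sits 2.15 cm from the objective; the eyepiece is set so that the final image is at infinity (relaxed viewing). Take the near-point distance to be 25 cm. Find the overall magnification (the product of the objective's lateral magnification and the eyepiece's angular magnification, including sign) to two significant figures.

-56

Objective: 1/d_i = 1/f_obj - 1/d_o = 1/2 - 1/2.15 = 0.03488 cm^-1, so d_i = 28.667 cm.
m_obj = -d_i/d_o = -28.667/2.15 = -13.333.
Eyepiece angular magnification (image at infinity): M_eye = D/f_e = 25/6 = 4.167.
Overall M = m_obj x M_eye = (-13.333)(4.167) = -55.56.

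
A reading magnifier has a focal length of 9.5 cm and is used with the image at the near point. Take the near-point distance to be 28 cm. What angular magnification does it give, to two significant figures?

M = 1 + D/f = 1 + 28/9.5 = 3.947.

3.9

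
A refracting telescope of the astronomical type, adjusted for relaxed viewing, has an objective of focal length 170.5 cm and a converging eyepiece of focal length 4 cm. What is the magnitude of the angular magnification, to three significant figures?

|M| = f_obj/|f_eye| = 170.5/4 = 42.625.

42.6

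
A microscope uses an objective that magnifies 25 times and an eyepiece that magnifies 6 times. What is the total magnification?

The overall magnification of a compound microscope is the product of the objective and eyepiece magnifications:
M = M_obj x M_eye = 25 x 6 = 150.

150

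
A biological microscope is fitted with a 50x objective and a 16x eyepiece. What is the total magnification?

800

The overall magnification of a compound microscope is the product of the objective and eyepiece magnifications:
M = M_obj x M_eye = 50 x 16 = 800.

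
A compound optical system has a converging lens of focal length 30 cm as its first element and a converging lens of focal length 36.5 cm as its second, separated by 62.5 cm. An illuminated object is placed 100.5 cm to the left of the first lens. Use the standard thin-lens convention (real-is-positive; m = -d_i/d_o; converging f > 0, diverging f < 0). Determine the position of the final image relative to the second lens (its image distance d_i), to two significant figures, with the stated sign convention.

-43 cm

First lens: d_i1 = 1/(1/30 - 1/100.5) = 42.766 cm.
That image sits 19.734 cm in front of the second lens, so d_o2 = 19.734 cm.
Second lens: d_i2 = 1/(1/36.5 - 1/(19.734)) = -42.962 cm.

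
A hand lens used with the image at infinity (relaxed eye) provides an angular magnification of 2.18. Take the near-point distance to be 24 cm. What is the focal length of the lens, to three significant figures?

11.0 cm

For the image at infinity, M = D/f.
f = D/M = 24/2.18 = 11.009 cm.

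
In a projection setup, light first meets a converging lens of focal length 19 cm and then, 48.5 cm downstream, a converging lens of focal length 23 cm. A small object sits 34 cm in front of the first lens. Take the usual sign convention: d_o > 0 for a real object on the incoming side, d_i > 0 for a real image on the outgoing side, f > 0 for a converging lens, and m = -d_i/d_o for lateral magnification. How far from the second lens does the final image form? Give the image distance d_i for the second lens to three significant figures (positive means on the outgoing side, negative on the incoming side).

-7.11 cm

First lens: d_i1 = 1/(1/19 - 1/34) = 43.067 cm.
Object distance for lens 2: d_o2 = 48.5 - 43.067 = 5.433 cm.
Second lens: d_i2 = 1/(1/23 - 1/(5.433)) = -7.114 cm.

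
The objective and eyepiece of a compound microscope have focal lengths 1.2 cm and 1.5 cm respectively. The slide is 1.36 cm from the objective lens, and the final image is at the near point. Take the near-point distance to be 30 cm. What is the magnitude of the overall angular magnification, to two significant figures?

Objective: 1/d_i = 1/f_obj - 1/d_o = 1/1.2 - 1/1.36 = 0.09804 cm^-1, so d_i = 10.200 cm.
m_obj = -d_i/d_o = -10.200/1.36 = -7.500.
Eyepiece angular magnification (image at near point): M_eye = 1 + D/f_e = 1 + 30/1.5 = 21.000.
Overall M = m_obj x M_eye = (-7.500)(21.000) = -157.50.
|M| = 157.50.

160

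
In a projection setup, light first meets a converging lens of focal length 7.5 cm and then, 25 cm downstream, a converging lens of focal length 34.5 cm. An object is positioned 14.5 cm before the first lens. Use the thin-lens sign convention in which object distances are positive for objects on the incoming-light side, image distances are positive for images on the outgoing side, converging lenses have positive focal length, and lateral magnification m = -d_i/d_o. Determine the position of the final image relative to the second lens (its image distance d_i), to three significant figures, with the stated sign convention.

-13.0 cm

First lens: d_i1 = 1/(1/7.5 - 1/14.5) = 15.536 cm.
The intermediate image is 15.536 cm to the right of lens 1, so d_o2 = L - d_i1 = 25 - 15.536 = 9.464 cm.
Second lens: d_i2 = 1/(1/34.5 - 1/(9.464)) = -13.042 cm.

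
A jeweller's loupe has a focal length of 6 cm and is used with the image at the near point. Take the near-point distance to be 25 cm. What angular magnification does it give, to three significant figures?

M = 1 + D/f = 1 + 25/6 = 5.167.

5.17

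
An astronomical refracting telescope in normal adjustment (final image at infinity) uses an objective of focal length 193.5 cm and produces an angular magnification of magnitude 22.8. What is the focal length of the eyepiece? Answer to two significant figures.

8.5 cm

|M| = f_obj/f_eye, so f_eye = f_obj/|M| = 193.5/22.8 = 8.487 cm.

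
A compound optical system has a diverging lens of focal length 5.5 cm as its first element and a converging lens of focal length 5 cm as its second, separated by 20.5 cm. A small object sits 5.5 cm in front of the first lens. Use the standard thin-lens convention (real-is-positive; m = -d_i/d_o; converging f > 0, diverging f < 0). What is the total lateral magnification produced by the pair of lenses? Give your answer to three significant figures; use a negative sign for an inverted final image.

-0.137

Applying the thin-lens equation to the first lens, 1/(-5.5) = 1/5.5 + 1/d_i1, which gives d_i1 = -2.750 cm.
Its lateral magnification is m_1 = -d_i1/d_o1 = -(-2.750)/5.5 = 0.5000.
The intermediate image is virtual, 2.750 cm to the left of lens 1, so d_o2 = L - d_i1 = 20.5 - (-2.750) = 23.250 cm.
Applying the thin-lens equation again with f_2 = 5 cm and d_o2 = 23.250 cm gives d_i2 = 6.370 cm.
m_2 = -(6.370)/(23.250) = -0.2740.
The system's lateral magnification is m_1 m_2 = (0.5000)(-0.2740) = -0.1370.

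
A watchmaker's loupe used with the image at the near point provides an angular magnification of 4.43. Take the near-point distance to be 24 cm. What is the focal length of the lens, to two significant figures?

For the image at the near point, M = 1 + D/f.
f = D/(M - 1) = 24/(4.43 - 1) = 6.997 cm.

7.0 cm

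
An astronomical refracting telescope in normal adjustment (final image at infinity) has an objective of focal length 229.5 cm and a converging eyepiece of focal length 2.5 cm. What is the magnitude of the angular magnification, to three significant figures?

91.8

|M| = f_obj/|f_eye| = 229.5/2.5 = 91.800.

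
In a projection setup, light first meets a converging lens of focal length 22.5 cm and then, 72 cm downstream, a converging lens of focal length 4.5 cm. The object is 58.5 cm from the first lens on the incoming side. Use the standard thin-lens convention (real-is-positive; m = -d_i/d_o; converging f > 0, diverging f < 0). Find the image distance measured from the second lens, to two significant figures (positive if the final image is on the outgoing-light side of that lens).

5.2 cm

Applying the thin-lens equation to the first lens, 1/22.5 = 1/58.5 + 1/d_i1, which gives d_i1 = 36.562 cm.
That image sits 35.438 cm in front of the second lens, so d_o2 = 35.438 cm.
Applying the thin-lens equation again with f_2 = 4.5 cm and d_o2 = 35.438 cm gives d_i2 = 5.155 cm.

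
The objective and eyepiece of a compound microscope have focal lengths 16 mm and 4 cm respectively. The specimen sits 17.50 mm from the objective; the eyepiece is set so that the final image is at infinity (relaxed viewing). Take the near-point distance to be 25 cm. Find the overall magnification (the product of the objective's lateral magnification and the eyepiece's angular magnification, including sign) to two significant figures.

Convert to cm: f_obj = 16 mm = 1.6 cm; d_o = 17.50 mm = 1.75 cm.
Objective: 1/d_i = 1/f_obj - 1/d_o = 1/1.6 - 1/1.75 = 0.05357 cm^-1, so d_i = 18.667 cm.
m_obj = -d_i/d_o = -18.667/1.75 = -10.667.
Eyepiece angular magnification (image at infinity): M_eye = D/f_e = 25/4 = 6.250.
Overall M = m_obj x M_eye = (-10.667)(6.250) = -66.67.

-67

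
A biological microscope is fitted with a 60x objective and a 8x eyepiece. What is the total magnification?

The overall magnification of a compound microscope is the product of the objective and eyepiece magnifications:
M = M_obj x M_eye = 60 x 8 = 480.

480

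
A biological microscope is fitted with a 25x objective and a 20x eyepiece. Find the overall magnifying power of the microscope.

500

The overall magnification of a compound microscope is the product of the objective and eyepiece magnifications:
M = M_obj x M_eye = 25 x 20 = 500.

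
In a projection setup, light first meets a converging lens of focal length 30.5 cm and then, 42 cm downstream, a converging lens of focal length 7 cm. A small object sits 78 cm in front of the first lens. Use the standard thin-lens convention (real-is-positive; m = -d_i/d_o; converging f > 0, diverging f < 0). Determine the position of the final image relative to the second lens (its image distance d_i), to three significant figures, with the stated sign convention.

Applying the thin-lens equation to the first lens, 1/30.5 = 1/78 + 1/d_i1, which gives d_i1 = 50.084 cm.
This image would form 50.084 cm past lens 1, i.e. 8.084 cm beyond lens 2, so it is a virtual object for lens 2: d_o2 = 42 - 50.084 = -8.084 cm.
Applying the thin-lens equation again with f_2 = 7 cm and d_o2 = -8.084 cm gives d_i2 = 3.752 cm.

3.75 cm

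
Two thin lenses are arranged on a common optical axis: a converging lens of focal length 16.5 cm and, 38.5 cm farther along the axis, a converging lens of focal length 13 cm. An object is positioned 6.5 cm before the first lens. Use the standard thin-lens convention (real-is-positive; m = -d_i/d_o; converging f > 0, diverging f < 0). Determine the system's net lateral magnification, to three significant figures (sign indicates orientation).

Applying the thin-lens equation to the first lens, 1/16.5 = 1/6.5 + 1/d_i1, which gives d_i1 = -10.725 cm.
Its lateral magnification is m_1 = -d_i1/d_o1 = -(-10.725)/6.5 = 1.6500.
With d_i1 < 0 the first image is virtual and lies on the object side; the object distance for lens 2 is d_o2 = 38.5 - (-10.725) = 49.225 cm.
Applying the thin-lens equation again with f_2 = 13 cm and d_o2 = 49.225 cm gives d_i2 = 17.665 cm.
m_2 = -(17.665)/(49.225) = -0.3589.
The system's lateral magnification is m_1 m_2 = (1.6500)(-0.3589) = -0.5921.

-0.592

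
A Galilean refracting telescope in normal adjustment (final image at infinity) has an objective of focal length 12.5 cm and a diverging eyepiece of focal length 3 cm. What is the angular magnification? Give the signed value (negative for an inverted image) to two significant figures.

4.2

M = -f_obj/f_eye = -12.5/(-3) = 4.167.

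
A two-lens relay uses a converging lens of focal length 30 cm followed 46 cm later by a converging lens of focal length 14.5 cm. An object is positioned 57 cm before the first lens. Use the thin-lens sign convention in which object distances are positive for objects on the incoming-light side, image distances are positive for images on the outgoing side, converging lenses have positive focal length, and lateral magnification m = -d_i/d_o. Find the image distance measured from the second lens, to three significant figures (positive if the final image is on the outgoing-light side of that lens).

7.90 cm

First lens: d_i1 = 1/(1/30 - 1/57) = 63.333 cm.
Since 63.333 cm > 46 cm, the first image lies past the second lens and serves as a virtual object: d_o2 = L - d_i1 = -17.333 cm.
Second lens: d_i2 = 1/(1/14.5 - 1/(-17.333)) = 7.895 cm.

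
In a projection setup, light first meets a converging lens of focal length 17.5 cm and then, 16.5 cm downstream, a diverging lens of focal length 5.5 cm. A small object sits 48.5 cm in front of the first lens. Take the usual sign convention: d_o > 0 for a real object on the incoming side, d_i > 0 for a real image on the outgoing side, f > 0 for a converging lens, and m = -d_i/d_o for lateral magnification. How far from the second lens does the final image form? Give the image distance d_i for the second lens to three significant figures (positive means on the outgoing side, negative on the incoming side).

-11.1 cm

Lens 1: 1/d_i1 = 1/f_1 - 1/d_o1 = 1/17.5 - 1/48.5 = 0.03652 cm^-1, so d_i1 = 27.379 cm.
Since 27.379 cm > 16.5 cm, the first image lies past the second lens and serves as a virtual object: d_o2 = L - d_i1 = -10.879 cm.
Lens 2: 1/d_i2 = 1/f_2 - 1/d_o2 = 1/(-5.5) - 1/(-10.879) = -0.08990 cm^-1, so d_i2 = -11.124 cm.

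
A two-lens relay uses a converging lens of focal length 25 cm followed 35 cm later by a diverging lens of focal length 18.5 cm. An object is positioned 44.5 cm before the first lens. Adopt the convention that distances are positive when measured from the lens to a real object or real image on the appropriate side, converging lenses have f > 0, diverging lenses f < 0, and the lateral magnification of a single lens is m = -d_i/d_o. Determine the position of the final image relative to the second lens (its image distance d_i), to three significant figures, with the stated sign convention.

Applying the thin-lens equation to the first lens, 1/25 = 1/44.5 + 1/d_i1, which gives d_i1 = 57.051 cm.
This image would form 57.051 cm past lens 1, i.e. 22.051 cm beyond lens 2, so it is a virtual object for lens 2: d_o2 = 35 - 57.051 = -22.051 cm.
Applying the thin-lens equation again with f_2 = -18.5 cm and d_o2 = -22.051 cm gives d_i2 = -114.874 cm.

-115 cm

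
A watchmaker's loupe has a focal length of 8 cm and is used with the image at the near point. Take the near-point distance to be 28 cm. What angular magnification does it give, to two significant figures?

4.5

M = 1 + D/f = 1 + 28/8 = 4.500.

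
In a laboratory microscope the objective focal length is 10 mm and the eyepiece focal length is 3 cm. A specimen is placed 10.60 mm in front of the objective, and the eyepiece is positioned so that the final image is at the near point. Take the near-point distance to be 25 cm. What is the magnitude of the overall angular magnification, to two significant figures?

Convert to cm: f_obj = 10 mm = 1 cm; d_o = 10.60 mm = 1.06 cm.
Objective: 1/d_i = 1/f_obj - 1/d_o = 1/1 - 1/1.06 = 0.05660 cm^-1, so d_i = 17.667 cm.
m_obj = -d_i/d_o = -17.667/1.06 = -16.667.
Eyepiece angular magnification (image at near point): M_eye = 1 + D/f_e = 1 + 25/3 = 9.333.
Overall M = m_obj x M_eye = (-16.667)(9.333) = -155.56.
|M| = 155.56.

160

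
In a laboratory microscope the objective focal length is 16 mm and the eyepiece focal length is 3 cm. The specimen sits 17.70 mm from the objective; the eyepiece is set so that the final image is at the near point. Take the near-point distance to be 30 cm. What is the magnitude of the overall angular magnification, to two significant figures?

Convert to cm: f_obj = 16 mm = 1.6 cm; d_o = 17.70 mm = 1.77 cm.
Objective: 1/d_i = 1/f_obj - 1/d_o = 1/1.6 - 1/1.77 = 0.06003 cm^-1, so d_i = 16.659 cm.
m_obj = -d_i/d_o = -16.659/1.77 = -9.412.
Eyepiece angular magnification (image at near point): M_eye = 1 + D/f_e = 1 + 30/3 = 11.000.
Overall M = m_obj x M_eye = (-9.412)(11.000) = -103.53.
|M| = 103.53.

100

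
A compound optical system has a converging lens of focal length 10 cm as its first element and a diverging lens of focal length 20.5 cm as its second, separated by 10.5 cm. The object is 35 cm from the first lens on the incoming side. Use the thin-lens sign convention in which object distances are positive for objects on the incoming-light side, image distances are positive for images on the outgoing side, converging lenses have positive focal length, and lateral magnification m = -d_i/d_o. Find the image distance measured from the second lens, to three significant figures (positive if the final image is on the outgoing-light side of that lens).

4.22 cm

Applying the thin-lens equation to the first lens, 1/10 = 1/35 + 1/d_i1, which gives d_i1 = 14.000 cm.
This image would form 14.000 cm past lens 1, i.e. 3.500 cm beyond lens 2, so it is a virtual object for lens 2: d_o2 = 10.5 - 14.000 = -3.500 cm.
Applying the thin-lens equation again with f_2 = -20.5 cm and d_o2 = -3.500 cm gives d_i2 = 4.221 cm.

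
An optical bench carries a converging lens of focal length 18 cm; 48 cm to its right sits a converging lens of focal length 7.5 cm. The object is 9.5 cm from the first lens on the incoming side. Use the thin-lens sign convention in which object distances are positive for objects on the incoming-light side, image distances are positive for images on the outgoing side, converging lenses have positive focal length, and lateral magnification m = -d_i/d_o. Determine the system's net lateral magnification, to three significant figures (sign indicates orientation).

First lens: d_i1 = 1/(1/18 - 1/9.5) = -20.118 cm.
m_1 = -(-20.118)/9.5 = 2.1176.
With d_i1 < 0 the first image is virtual and lies on the object side; the object distance for lens 2 is d_o2 = 48 - (-20.118) = 68.118 cm.
Second lens: d_i2 = 1/(1/7.5 - 1/(68.118)) = 8.428 cm.
m_2 = -(8.428)/(68.118) = -0.1237.
Overall magnification: m = m_1 m_2 = -0.2620.

-0.262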